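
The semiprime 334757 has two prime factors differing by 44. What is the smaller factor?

557

Since p = q + 44, we have 334757 = q(q + 44), so q² + 44q − 334757 = 0.
Discriminant: 44² + 4·334757 = 1936 + 1339028 = 1340964; √1340964 = 1158.
q = (−44 + 1158)/2 = 557, and p = q + 44 = 601.
Check: 557 · 601 = 334757.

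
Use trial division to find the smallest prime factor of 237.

3

237 is odd.
Digit sum 12, divisible by 3.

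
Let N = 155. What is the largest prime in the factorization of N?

155 = 5 · 31
31 is prime.
So 155 = 5 · 31; the largest prime factor is 31.

31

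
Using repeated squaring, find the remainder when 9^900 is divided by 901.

543

9^1 ≡ 9 (mod 901)
9^2 ≡ 9^2 = 81 ≡ 81 (mod 901)
9^4 ≡ 81^2 = 6561 ≡ 254 (mod 901)
9^8 ≡ 254^2 = 64516 ≡ 545 (mod 901)
9^16 ≡ 545^2 = 297025 ≡ 596 (mod 901)
9^32 ≡ 596^2 = 355216 ≡ 222 (mod 901)
9^64 ≡ 222^2 = 49284 ≡ 630 (mod 901)
9^128 ≡ 630^2 = 396900 ≡ 460 (mod 901)
9^256 ≡ 460^2 = 211600 ≡ 766 (mod 901)
9^512 ≡ 766^2 = 586756 ≡ 205 (mod 901)
900 = 512 + 256 + 128 + 4 in binary powers of 2.
So 9^900 ≡ 205 · 766 · 460 · 254 ≡ 543 (mod 901).
Since 543 ≠ 1, base 9 is a Fermat witness: 901 is composite.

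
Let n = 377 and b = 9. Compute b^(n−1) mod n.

9^1 ≡ 9 (mod 377)
9^2 ≡ 9^2 = 81 ≡ 81 (mod 377)
9^4 ≡ 81^2 = 6561 ≡ 152 (mod 377)
9^8 ≡ 152^2 = 23104 ≡ 107 (mod 377)
9^16 ≡ 107^2 = 11449 ≡ 139 (mod 377)
9^32 ≡ 139^2 = 19321 ≡ 94 (mod 377)
9^64 ≡ 94^2 = 8836 ≡ 165 (mod 377)
9^128 ≡ 165^2 = 27225 ≡ 81 (mod 377)
9^256 ≡ 81^2 = 6561 ≡ 152 (mod 377)
376 = 256 + 64 + 32 + 16 + 8 in binary powers of 2.
So 9^376 ≡ 152 · 165 · 94 · 139 · 107 ≡ 256 (mod 377).
Since 256 ≠ 1, base 9 is a Fermat witness: 377 is composite.

256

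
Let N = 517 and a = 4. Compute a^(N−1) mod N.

4^1 ≡ 4 (mod 517)
4^2 ≡ 4^2 = 16 ≡ 16 (mod 517)
4^4 ≡ 16^2 = 256 ≡ 256 (mod 517)
4^8 ≡ 256^2 = 65536 ≡ 394 (mod 517)
4^16 ≡ 394^2 = 155236 ≡ 136 (mod 517)
4^32 ≡ 136^2 = 18496 ≡ 401 (mod 517)
4^64 ≡ 401^2 = 160801 ≡ 14 (mod 517)
4^128 ≡ 14^2 = 196 ≡ 196 (mod 517)
4^256 ≡ 196^2 = 38416 ≡ 158 (mod 517)
4^512 ≡ 158^2 = 24964 ≡ 148 (mod 517)
516 = 512 + 4 in binary powers of 2.
So 4^516 ≡ 148 · 256 ≡ 147 (mod 517).
Since 147 ≠ 1, base 4 is a Fermat witness: 517 is composite.

147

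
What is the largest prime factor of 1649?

97

1649 = 17 · 97
97 is prime.
So 1649 = 17 · 97; the largest prime factor is 97.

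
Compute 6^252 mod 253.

234

6^1 ≡ 6 (mod 253)
6^2 ≡ 6^2 = 36 ≡ 36 (mod 253)
6^4 ≡ 36^2 = 1296 ≡ 31 (mod 253)
6^8 ≡ 31^2 = 961 ≡ 202 (mod 253)
6^16 ≡ 202^2 = 40804 ≡ 71 (mod 253)
6^32 ≡ 71^2 = 5041 ≡ 234 (mod 253)
6^64 ≡ 234^2 = 54756 ≡ 108 (mod 253)
6^128 ≡ 108^2 = 11664 ≡ 26 (mod 253)
252 = 128 + 64 + 32 + 16 + 8 + 4 in binary powers of 2.
So 6^252 ≡ 26 · 108 · 234 · 71 · 202 · 31 ≡ 234 (mod 253).
Since 234 ≠ 1, base 6 is a Fermat witness: 253 is composite.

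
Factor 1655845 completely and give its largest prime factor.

89

1655845 = 5 · 331169
331169 = 61 · 5429
5429 = 61 · 89
89 is prime.
So 1655845 = 5 · 61^2 · 89; the largest prime factor is 89.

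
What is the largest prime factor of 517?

47

517 = 11 · 47
47 is prime.
So 517 = 11 · 47; the largest prime factor is 47.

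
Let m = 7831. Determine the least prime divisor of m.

7831 is odd.
Digit sum 19, not divisible by 3.
Ends in 1: not divisible by 5.
7: 7831 = 7·1118 + 5
11: 7831 = 11·711 + 10
13: 7831 = 13·602 + 5
17: 7831 = 17·460 + 11
19: 7831 = 19·412 + 3
23: 7831 = 23·340 + 11
29: 7831 = 29·270 + 1
31: 7831 = 31·252 + 19
37: 7831 = 37·211 + 24
41: 7831 = 41·191

41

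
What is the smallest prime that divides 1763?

1763 is odd.
Digit sum 17, not divisible by 3.
Ends in 3: not divisible by 5.
7: 1763 = 7·251 + 6
11: 1763 = 11·160 + 3
13: 1763 = 13·135 + 8
17: 1763 = 17·103 + 12
19: 1763 = 19·92 + 15
23: 1763 = 23·76 + 15
29: 1763 = 29·60 + 23
31: 1763 = 31·56 + 27
37: 1763 = 37·47 + 24
41: 1763 = 41·43

41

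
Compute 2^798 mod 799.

2^1 ≡ 2 (mod 799)
2^2 ≡ 2^2 = 4 ≡ 4 (mod 799)
2^4 ≡ 4^2 = 16 ≡ 16 (mod 799)
2^8 ≡ 16^2 = 256 ≡ 256 (mod 799)
2^16 ≡ 256^2 = 65536 ≡ 18 (mod 799)
2^32 ≡ 18^2 = 324 ≡ 324 (mod 799)
2^64 ≡ 324^2 = 104976 ≡ 307 (mod 799)
2^128 ≡ 307^2 = 94249 ≡ 766 (mod 799)
2^256 ≡ 766^2 = 586756 ≡ 290 (mod 799)
2^512 ≡ 290^2 = 84100 ≡ 205 (mod 799)
798 = 512 + 256 + 16 + 8 + 4 + 2 in binary powers of 2.
So 2^798 ≡ 205 · 290 · 18 · 256 · 16 · 4 ≡ 676 (mod 799).
Since 676 ≠ 1, base 2 is a Fermat witness: 799 is composite.

676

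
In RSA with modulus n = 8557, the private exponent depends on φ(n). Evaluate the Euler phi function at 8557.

Factor: 8557 = 43 · 199.
φ(8557) = (43−1) · (199−1) = 42 · 198 = 8316.

8316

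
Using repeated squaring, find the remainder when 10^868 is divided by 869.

749

10^1 ≡ 10 (mod 869)
10^2 ≡ 10^2 = 100 ≡ 100 (mod 869)
10^4 ≡ 100^2 = 10000 ≡ 441 (mod 869)
10^8 ≡ 441^2 = 194481 ≡ 694 (mod 869)
10^16 ≡ 694^2 = 481636 ≡ 210 (mod 869)
10^32 ≡ 210^2 = 44100 ≡ 650 (mod 869)
10^64 ≡ 650^2 = 422500 ≡ 166 (mod 869)
10^128 ≡ 166^2 = 27556 ≡ 617 (mod 869)
10^256 ≡ 617^2 = 380689 ≡ 67 (mod 869)
10^512 ≡ 67^2 = 4489 ≡ 144 (mod 869)
868 = 512 + 256 + 64 + 32 + 4 in binary powers of 2.
So 10^868 ≡ 144 · 67 · 166 · 650 · 441 ≡ 749 (mod 869).
Since 749 ≠ 1, base 10 is a Fermat witness: 869 is composite.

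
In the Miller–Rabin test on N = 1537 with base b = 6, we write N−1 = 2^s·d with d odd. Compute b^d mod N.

1537 − 1 = 1536 = 2^9 · 3, so d = 3.
6^1 ≡ 6 (mod 1537)
6^2 ≡ 6^2 = 36 ≡ 36 (mod 1537)
3 = 2 + 1 in binary powers of 2.
So 6^3 ≡ 36 · 6 ≡ 216 (mod 1537).
Squaring chain: 216 → 546 → 1475 → 770 → 1155 → 1446 → 596 → 169 → 895; never reaches −1, so base 6 is a Miller–Rabin witness that 1537 is composite.

216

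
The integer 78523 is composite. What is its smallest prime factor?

17

78523 is odd.
Digit sum 25, not divisible by 3.
Ends in 3: not divisible by 5.
7: 78523 = 7·11217 + 4
11: 78523 = 11·7138 + 5
13: 78523 = 13·6040 + 3
17: 78523 = 17·4619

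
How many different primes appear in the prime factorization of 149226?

149226 = 2 · 74613
74613 = 3 · 24871
24871 = 7 · 3553
3553 = 11 · 323
323 = 17 · 19
149226 = 2 · 3 · 7 · 11 · 17 · 19, which has 6 distinct prime factors.

6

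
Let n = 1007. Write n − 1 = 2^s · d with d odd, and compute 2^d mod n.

124

1007 − 1 = 1006 = 2^1 · 503, so d = 503.
2^1 ≡ 2 (mod 1007)
2^2 ≡ 2^2 = 4 ≡ 4 (mod 1007)
2^4 ≡ 4^2 = 16 ≡ 16 (mod 1007)
2^8 ≡ 16^2 = 256 ≡ 256 (mod 1007)
2^16 ≡ 256^2 = 65536 ≡ 81 (mod 1007)
2^32 ≡ 81^2 = 6561 ≡ 519 (mod 1007)
2^64 ≡ 519^2 = 269361 ≡ 492 (mod 1007)
2^128 ≡ 492^2 = 242064 ≡ 384 (mod 1007)
2^256 ≡ 384^2 = 147456 ≡ 434 (mod 1007)
503 = 256 + 128 + 64 + 32 + 16 + 4 + 2 + 1 in binary powers of 2.
So 2^503 ≡ 434 · 384 · 492 · 519 · 81 · 16 · 4 · 2 ≡ 124 (mod 1007).
Squaring chain: 124; never reaches −1, so base 2 is a Miller–Rabin witness that 1007 is composite.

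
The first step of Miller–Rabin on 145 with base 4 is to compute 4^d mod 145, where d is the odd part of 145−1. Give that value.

129

145 − 1 = 144 = 2^4 · 9, so d = 9.
4^1 ≡ 4 (mod 145)
4^2 ≡ 4^2 = 16 ≡ 16 (mod 145)
4^4 ≡ 16^2 = 256 ≡ 111 (mod 145)
4^8 ≡ 111^2 = 12321 ≡ 141 (mod 145)
9 = 8 + 1 in binary powers of 2.
So 4^9 ≡ 141 · 4 ≡ 129 (mod 145).
Squaring chain: 129 → 111 → 141 → 16; never reaches −1, so base 4 is a Miller–Rabin witness that 145 is composite.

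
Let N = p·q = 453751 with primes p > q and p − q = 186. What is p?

Since p = q + 186, we have 453751 = q(q + 186), so q² + 186q − 453751 = 0.
Discriminant: 186² + 4·453751 = 34596 + 1815004 = 1849600; √1849600 = 1360.
q = (−186 + 1360)/2 = 587, and p = q + 186 = 773.
Check: 587 · 773 = 453751.

773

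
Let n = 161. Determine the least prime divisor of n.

161 is odd.
Digit sum 8, not divisible by 3.
Ends in 1: not divisible by 5.
7: 161 = 7·23

7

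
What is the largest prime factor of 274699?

73

274699 = 53 · 5183
5183 = 71 · 73
73 is prime.
So 274699 = 53 · 71 · 73; the largest prime factor is 73.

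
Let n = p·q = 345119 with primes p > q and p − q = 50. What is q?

563

Since p = q + 50, we have 345119 = q(q + 50), so q² + 50q − 345119 = 0.
Discriminant: 50² + 4·345119 = 2500 + 1380476 = 1382976; √1382976 = 1176.
q = (−50 + 1176)/2 = 563, and p = q + 50 = 613.
Check: 563 · 613 = 345119.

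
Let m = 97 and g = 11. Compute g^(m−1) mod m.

11^1 ≡ 11 (mod 97)
11^2 ≡ 11^2 = 121 ≡ 24 (mod 97)
11^4 ≡ 24^2 = 576 ≡ 91 (mod 97)
11^8 ≡ 91^2 = 8281 ≡ 36 (mod 97)
11^16 ≡ 36^2 = 1296 ≡ 35 (mod 97)
11^32 ≡ 35^2 = 1225 ≡ 61 (mod 97)
11^64 ≡ 61^2 = 3721 ≡ 35 (mod 97)
96 = 64 + 32 in binary powers of 2.
So 11^96 ≡ 35 · 61 ≡ 1 (mod 97).
Since the result is 1, base 11 gives no evidence that 97 is composite.

1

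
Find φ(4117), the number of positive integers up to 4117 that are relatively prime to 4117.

3916

Factor: 4117 = 23 · 179.
φ(4117) = (23−1) · (179−1) = 22 · 178 = 3916.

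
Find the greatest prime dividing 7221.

7221 = 3 · 2407
2407 = 29 · 83
83 is prime.
So 7221 = 3 · 29 · 83; the largest prime factor is 83.

83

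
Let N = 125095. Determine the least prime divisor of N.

125095 is odd.
Digit sum 22, not divisible by 3.
Ends in 5: divisible by 5.

5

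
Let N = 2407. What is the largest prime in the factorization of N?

83

2407 = 29 · 83
83 is prime.
So 2407 = 29 · 83; the largest prime factor is 83.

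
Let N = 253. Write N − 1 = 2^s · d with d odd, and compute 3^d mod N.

236

253 − 1 = 252 = 2^2 · 63, so d = 63.
3^1 ≡ 3 (mod 253)
3^2 ≡ 3^2 = 9 ≡ 9 (mod 253)
3^4 ≡ 9^2 = 81 ≡ 81 (mod 253)
3^8 ≡ 81^2 = 6561 ≡ 236 (mod 253)
3^16 ≡ 236^2 = 55696 ≡ 36 (mod 253)
3^32 ≡ 36^2 = 1296 ≡ 31 (mod 253)
63 = 32 + 16 + 8 + 4 + 2 + 1 in binary powers of 2.
So 3^63 ≡ 31 · 36 · 236 · 81 · 9 · 3 ≡ 236 (mod 253).
Squaring chain: 236 → 36; never reaches −1, so base 3 is a Miller–Rabin witness that 253 is composite.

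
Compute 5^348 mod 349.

1

5^1 ≡ 5 (mod 349)
5^2 ≡ 5^2 = 25 ≡ 25 (mod 349)
5^4 ≡ 25^2 = 625 ≡ 276 (mod 349)
5^8 ≡ 276^2 = 76176 ≡ 94 (mod 349)
5^16 ≡ 94^2 = 8836 ≡ 111 (mod 349)
5^32 ≡ 111^2 = 12321 ≡ 106 (mod 349)
5^64 ≡ 106^2 = 11236 ≡ 68 (mod 349)
5^128 ≡ 68^2 = 4624 ≡ 87 (mod 349)
5^256 ≡ 87^2 = 7569 ≡ 240 (mod 349)
348 = 256 + 64 + 16 + 8 + 4 in binary powers of 2.
So 5^348 ≡ 240 · 68 · 111 · 94 · 276 ≡ 1 (mod 349).
Since the result is 1, base 5 gives no evidence that 349 is composite.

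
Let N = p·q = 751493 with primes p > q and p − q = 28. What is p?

Since p = q + 28, we have 751493 = q(q + 28), so q² + 28q − 751493 = 0.
Discriminant: 28² + 4·751493 = 784 + 3005972 = 3006756; √3006756 = 1734.
q = (−28 + 1734)/2 = 853, and p = q + 28 = 881.
Check: 853 · 881 = 751493.

881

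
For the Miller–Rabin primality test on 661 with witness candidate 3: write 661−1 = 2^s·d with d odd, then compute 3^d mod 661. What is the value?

660

661 − 1 = 660 = 2^2 · 165, so d = 165.
3^1 ≡ 3 (mod 661)
3^2 ≡ 3^2 = 9 ≡ 9 (mod 661)
3^4 ≡ 9^2 = 81 ≡ 81 (mod 661)
3^8 ≡ 81^2 = 6561 ≡ 612 (mod 661)
3^16 ≡ 612^2 = 374544 ≡ 418 (mod 661)
3^32 ≡ 418^2 = 174724 ≡ 220 (mod 661)
3^64 ≡ 220^2 = 48400 ≡ 147 (mod 661)
3^128 ≡ 147^2 = 21609 ≡ 457 (mod 661)
165 = 128 + 32 + 4 + 1 in binary powers of 2.
So 3^165 ≡ 457 · 220 · 81 · 3 ≡ 660 (mod 661).
Since 3^d ≡ 660 (mod 661), base 3 does not prove 661 composite.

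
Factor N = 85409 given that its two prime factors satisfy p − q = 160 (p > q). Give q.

Since p = q + 160, we have 85409 = q(q + 160), so q² + 160q − 85409 = 0.
Discriminant: 160² + 4·85409 = 25600 + 341636 = 367236; √367236 = 606.
q = (−160 + 606)/2 = 223, and p = q + 160 = 383.
Check: 223 · 383 = 85409.

223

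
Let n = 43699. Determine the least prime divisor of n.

89

43699 is odd.
Digit sum 31, not divisible by 3.
Ends in 9: not divisible by 5.
7: 43699 = 7·6242 + 5
11: 43699 = 11·3972 + 7
13: 43699 = 13·3361 + 6
17: 43699 = 17·2570 + 9
19: 43699 = 19·2299 + 18
23: 43699 = 23·1899 + 22
29: 43699 = 29·1506 + 25
31: 43699 = 31·1409 + 20
37: 43699 = 37·1181 + 2
41: 43699 = 41·1065 + 34
43: 43699 = 43·1016 + 11
47: 43699 = 47·929 + 36
53: 43699 = 53·824 + 27
59: 43699 = 59·740 + 39
61: 43699 = 61·716 + 23
67: 43699 = 67·652 + 15
71: 43699 = 71·615 + 34
73: 43699 = 73·598 + 45
79: 43699 = 79·553 + 12
83: 43699 = 83·526 + 41
89: 43699 = 89·491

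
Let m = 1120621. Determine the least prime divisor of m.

47

1120621 is odd.
Digit sum 13, not divisible by 3.
Ends in 1: not divisible by 5.
7: 1120621 = 7·160088 + 5
11: 1120621 = 11·101874 + 7
13: 1120621 = 13·86201 + 8
17: 1120621 = 17·65918 + 15
19: 1120621 = 19·58980 + 1
23: 1120621 = 23·48722 + 15
29: 1120621 = 29·38642 + 3
31: 1120621 = 31·36149 + 2
37: 1120621 = 37·30287 + 2
41: 1120621 = 41·27332 + 9
43: 1120621 = 43·26060 + 41
47: 1120621 = 47·23843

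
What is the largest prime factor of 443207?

443207 = 17 · 26071
26071 = 29 · 899
899 = 29 · 31
31 is prime.
So 443207 = 17 · 29^2 · 31; the largest prime factor is 31.

31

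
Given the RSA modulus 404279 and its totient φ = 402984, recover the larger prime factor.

773

φ(n) = (p−1)(q−1) = n − (p+q) + 1, so p + q = 404279 − 402984 + 1 = 1296.
p and q are the roots of t² − 1296t + 404279 = 0.
Discriminant: 1296² − 4·404279 = 1679616 − 1617116 = 62500; √62500 = 250.
q = (1296 − 250)/2 = 523, p = (1296 + 250)/2 = 773.
Check: 523 · 773 = 404279.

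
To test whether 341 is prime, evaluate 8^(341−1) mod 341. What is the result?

1

8^1 ≡ 8 (mod 341)
8^2 ≡ 8^2 = 64 ≡ 64 (mod 341)
8^4 ≡ 64^2 = 4096 ≡ 4 (mod 341)
8^8 ≡ 4^2 = 16 ≡ 16 (mod 341)
8^16 ≡ 16^2 = 256 ≡ 256 (mod 341)
8^32 ≡ 256^2 = 65536 ≡ 64 (mod 341)
8^64 ≡ 64^2 = 4096 ≡ 4 (mod 341)
8^128 ≡ 4^2 = 16 ≡ 16 (mod 341)
8^256 ≡ 16^2 = 256 ≡ 256 (mod 341)
340 = 256 + 64 + 16 + 4 in binary powers of 2.
So 8^340 ≡ 256 · 4 · 256 · 4 ≡ 1 (mod 341).
Since the result is 1, base 8 gives no evidence that 341 is composite.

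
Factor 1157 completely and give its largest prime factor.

1157 = 13 · 89
89 is prime.
So 1157 = 13 · 89; the largest prime factor is 89.

89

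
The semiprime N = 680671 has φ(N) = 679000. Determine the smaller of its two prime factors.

701

φ(n) = (p−1)(q−1) = n − (p+q) + 1, so p + q = 680671 − 679000 + 1 = 1672.
p and q are the roots of t² − 1672t + 680671 = 0.
Discriminant: 1672² − 4·680671 = 2795584 − 2722684 = 72900; √72900 = 270.
q = (1672 − 270)/2 = 701, p = (1672 + 270)/2 = 971.
Check: 701 · 971 = 680671.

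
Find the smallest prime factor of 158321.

158321 is odd.
Digit sum 20, not divisible by 3.
Ends in 1: not divisible by 5.
7: 158321 = 7·22617 + 2
11: 158321 = 11·14392 + 9
13: 158321 = 13·12178 + 7
17: 158321 = 17·9313

17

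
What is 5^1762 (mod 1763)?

5^1 ≡ 5 (mod 1763)
5^2 ≡ 5^2 = 25 ≡ 25 (mod 1763)
5^4 ≡ 25^2 = 625 ≡ 625 (mod 1763)
5^8 ≡ 625^2 = 390625 ≡ 1002 (mod 1763)
5^16 ≡ 1002^2 = 1004004 ≡ 857 (mod 1763)
5^32 ≡ 857^2 = 734449 ≡ 1041 (mod 1763)
5^64 ≡ 1041^2 = 1083681 ≡ 1199 (mod 1763)
5^128 ≡ 1199^2 = 1437601 ≡ 756 (mod 1763)
5^256 ≡ 756^2 = 571536 ≡ 324 (mod 1763)
5^512 ≡ 324^2 = 104976 ≡ 959 (mod 1763)
5^1024 ≡ 959^2 = 919681 ≡ 1158 (mod 1763)
1762 = 1024 + 512 + 128 + 64 + 32 + 2 in binary powers of 2.
So 5^1762 ≡ 1158 · 959 · 756 · 1199 · 1041 · 25 ≡ 1665 (mod 1763).
Since 1665 ≠ 1, base 5 is a Fermat witness: 1763 is composite.

1665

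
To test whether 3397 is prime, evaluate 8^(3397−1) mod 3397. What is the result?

8^1 ≡ 8 (mod 3397)
8^2 ≡ 8^2 = 64 ≡ 64 (mod 3397)
8^4 ≡ 64^2 = 4096 ≡ 699 (mod 3397)
8^8 ≡ 699^2 = 488601 ≡ 2830 (mod 3397)
8^16 ≡ 2830^2 = 8008900 ≡ 2171 (mod 3397)
8^32 ≡ 2171^2 = 4713241 ≡ 1602 (mod 3397)
8^64 ≡ 1602^2 = 2566404 ≡ 1669 (mod 3397)
8^128 ≡ 1669^2 = 2785561 ≡ 21 (mod 3397)
8^256 ≡ 21^2 = 441 ≡ 441 (mod 3397)
8^512 ≡ 441^2 = 194481 ≡ 852 (mod 3397)
8^1024 ≡ 852^2 = 725904 ≡ 2343 (mod 3397)
8^2048 ≡ 2343^2 = 5489649 ≡ 97 (mod 3397)
3396 = 2048 + 1024 + 256 + 64 + 4 in binary powers of 2.
So 8^3396 ≡ 97 · 2343 · 441 · 1669 · 699 ≡ 2013 (mod 3397).
Since 2013 ≠ 1, base 8 is a Fermat witness: 3397 is composite.

2013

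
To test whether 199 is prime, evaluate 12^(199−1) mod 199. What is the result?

1

12^1 ≡ 12 (mod 199)
12^2 ≡ 12^2 = 144 ≡ 144 (mod 199)
12^4 ≡ 144^2 = 20736 ≡ 40 (mod 199)
12^8 ≡ 40^2 = 1600 ≡ 8 (mod 199)
12^16 ≡ 8^2 = 64 ≡ 64 (mod 199)
12^32 ≡ 64^2 = 4096 ≡ 116 (mod 199)
12^64 ≡ 116^2 = 13456 ≡ 123 (mod 199)
12^128 ≡ 123^2 = 15129 ≡ 5 (mod 199)
198 = 128 + 64 + 4 + 2 in binary powers of 2.
So 12^198 ≡ 5 · 123 · 40 · 144 ≡ 1 (mod 199).
Since the result is 1, base 12 gives no evidence that 199 is composite.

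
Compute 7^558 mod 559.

7^1 ≡ 7 (mod 559)
7^2 ≡ 7^2 = 49 ≡ 49 (mod 559)
7^4 ≡ 49^2 = 2401 ≡ 165 (mod 559)
7^8 ≡ 165^2 = 27225 ≡ 393 (mod 559)
7^16 ≡ 393^2 = 154449 ≡ 165 (mod 559)
7^32 ≡ 165^2 = 27225 ≡ 393 (mod 559)
7^64 ≡ 393^2 = 154449 ≡ 165 (mod 559)
7^128 ≡ 165^2 = 27225 ≡ 393 (mod 559)
7^256 ≡ 393^2 = 154449 ≡ 165 (mod 559)
7^512 ≡ 165^2 = 27225 ≡ 393 (mod 559)
558 = 512 + 32 + 8 + 4 + 2 in binary powers of 2.
So 7^558 ≡ 393 · 393 · 393 · 165 · 49 ≡ 259 (mod 559).
Since 259 ≠ 1, base 7 is a Fermat witness: 559 is composite.

259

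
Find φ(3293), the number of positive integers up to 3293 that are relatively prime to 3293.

3168

Factor: 3293 = 37 · 89.
φ(3293) = (37−1) · (89−1) = 36 · 88 = 3168.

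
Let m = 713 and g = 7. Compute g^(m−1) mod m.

7^1 ≡ 7 (mod 713)
7^2 ≡ 7^2 = 49 ≡ 49 (mod 713)
7^4 ≡ 49^2 = 2401 ≡ 262 (mod 713)
7^8 ≡ 262^2 = 68644 ≡ 196 (mod 713)
7^16 ≡ 196^2 = 38416 ≡ 627 (mod 713)
7^32 ≡ 627^2 = 393129 ≡ 266 (mod 713)
7^64 ≡ 266^2 = 70756 ≡ 169 (mod 713)
7^128 ≡ 169^2 = 28561 ≡ 41 (mod 713)
7^256 ≡ 41^2 = 1681 ≡ 255 (mod 713)
7^512 ≡ 255^2 = 65025 ≡ 142 (mod 713)
712 = 512 + 128 + 64 + 8 in binary powers of 2.
So 7^712 ≡ 142 · 41 · 169 · 196 ≡ 679 (mod 713).
Since 679 ≠ 1, base 7 is a Fermat witness: 713 is composite.

679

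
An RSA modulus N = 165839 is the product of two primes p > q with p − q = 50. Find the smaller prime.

383

Since p = q + 50, we have 165839 = q(q + 50), so q² + 50q − 165839 = 0.
Discriminant: 50² + 4·165839 = 2500 + 663356 = 665856; √665856 = 816.
q = (−50 + 816)/2 = 383, and p = q + 50 = 433.
Check: 383 · 433 = 165839.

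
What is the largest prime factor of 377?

377 = 13 · 29
29 is prime.
So 377 = 13 · 29; the largest prime factor is 29.

29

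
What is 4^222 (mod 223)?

1

4^1 ≡ 4 (mod 223)
4^2 ≡ 4^2 = 16 ≡ 16 (mod 223)
4^4 ≡ 16^2 = 256 ≡ 33 (mod 223)
4^8 ≡ 33^2 = 1089 ≡ 197 (mod 223)
4^16 ≡ 197^2 = 38809 ≡ 7 (mod 223)
4^32 ≡ 7^2 = 49 ≡ 49 (mod 223)
4^64 ≡ 49^2 = 2401 ≡ 171 (mod 223)
4^128 ≡ 171^2 = 29241 ≡ 28 (mod 223)
222 = 128 + 64 + 16 + 8 + 4 + 2 in binary powers of 2.
So 4^222 ≡ 28 · 171 · 7 · 197 · 33 · 16 ≡ 1 (mod 223).
Since the result is 1, base 4 gives no evidence that 223 is composite.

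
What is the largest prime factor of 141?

47

141 = 3 · 47
47 is prime.
So 141 = 3 · 47; the largest prime factor is 47.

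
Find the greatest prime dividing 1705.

31

1705 = 5 · 341
341 = 11 · 31
31 is prime.
So 1705 = 5 · 11 · 31; the largest prime factor is 31.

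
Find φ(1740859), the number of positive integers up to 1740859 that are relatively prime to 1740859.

1697280

Factor: 1740859 = 97 · 131 · 137.
φ(1740859) = (97−1) · (131−1) · (137−1) = 96 · 130 · 136 = 1697280.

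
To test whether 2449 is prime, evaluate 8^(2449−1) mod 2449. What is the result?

8^1 ≡ 8 (mod 2449)
8^2 ≡ 8^2 = 64 ≡ 64 (mod 2449)
8^4 ≡ 64^2 = 4096 ≡ 1647 (mod 2449)
8^8 ≡ 1647^2 = 2712609 ≡ 1566 (mod 2449)
8^16 ≡ 1566^2 = 2452356 ≡ 907 (mod 2449)
8^32 ≡ 907^2 = 822649 ≡ 2234 (mod 2449)
8^64 ≡ 2234^2 = 4990756 ≡ 2143 (mod 2449)
8^128 ≡ 2143^2 = 4592449 ≡ 574 (mod 2449)
8^256 ≡ 574^2 = 329476 ≡ 1310 (mod 2449)
8^512 ≡ 1310^2 = 1716100 ≡ 1800 (mod 2449)
8^1024 ≡ 1800^2 = 3240000 ≡ 2422 (mod 2449)
8^2048 ≡ 2422^2 = 5866084 ≡ 729 (mod 2449)
2448 = 2048 + 256 + 128 + 16 in binary powers of 2.
So 8^2448 ≡ 729 · 1310 · 574 · 907 ≡ 2279 (mod 2449).
Since 2279 ≠ 1, base 8 is a Fermat witness: 2449 is composite.

2279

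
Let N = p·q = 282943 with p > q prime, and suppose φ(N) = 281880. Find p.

541

φ(n) = (p−1)(q−1) = n − (p+q) + 1, so p + q = 282943 − 281880 + 1 = 1064.
p and q are the roots of t² − 1064t + 282943 = 0.
Discriminant: 1064² − 4·282943 = 1132096 − 1131772 = 324; √324 = 18.
q = (1064 − 18)/2 = 523, p = (1064 + 18)/2 = 541.
Check: 523 · 541 = 282943.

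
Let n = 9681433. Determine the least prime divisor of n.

9681433 is odd.
Digit sum 34, not divisible by 3.
Ends in 3: not divisible by 5.
7: 9681433 = 7·1383061 + 6
11: 9681433 = 11·880130 + 3
13: 9681433 = 13·744725 + 8
17: 9681433 = 17·569496 + 1
19: 9681433 = 19·509549 + 2
23: 9681433 = 23·420931 + 20
29: 9681433 = 29·333842 + 15
31: 9681433 = 31·312304 + 9
37: 9681433 = 37·261660 + 13
41: 9681433 = 41·236132 + 21
43: 9681433 = 43·225149 + 26
47: 9681433 = 47·205987 + 44
53: 9681433 = 53·182668 + 29
59: 9681433 = 59·164092 + 5
61: 9681433 = 61·158712 + 1
67: 9681433 = 67·144499

67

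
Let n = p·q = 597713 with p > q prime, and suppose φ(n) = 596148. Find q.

659

φ(n) = (p−1)(q−1) = n − (p+q) + 1, so p + q = 597713 − 596148 + 1 = 1566.
p and q are the roots of t² − 1566t + 597713 = 0.
Discriminant: 1566² − 4·597713 = 2452356 − 2390852 = 61504; √61504 = 248.
q = (1566 − 248)/2 = 659, p = (1566 + 248)/2 = 907.
Check: 659 · 907 = 597713.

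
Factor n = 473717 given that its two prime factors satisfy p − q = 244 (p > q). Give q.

Since p = q + 244, we have 473717 = q(q + 244), so q² + 244q − 473717 = 0.
Discriminant: 244² + 4·473717 = 59536 + 1894868 = 1954404; √1954404 = 1398.
q = (−244 + 1398)/2 = 577, and p = q + 244 = 821.
Check: 577 · 821 = 473717.

577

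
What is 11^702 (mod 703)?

11^1 ≡ 11 (mod 703)
11^2 ≡ 11^2 = 121 ≡ 121 (mod 703)
11^4 ≡ 121^2 = 14641 ≡ 581 (mod 703)
11^8 ≡ 581^2 = 337561 ≡ 121 (mod 703)
11^16 ≡ 121^2 = 14641 ≡ 581 (mod 703)
11^32 ≡ 581^2 = 337561 ≡ 121 (mod 703)
11^64 ≡ 121^2 = 14641 ≡ 581 (mod 703)
11^128 ≡ 581^2 = 337561 ≡ 121 (mod 703)
11^256 ≡ 121^2 = 14641 ≡ 581 (mod 703)
11^512 ≡ 581^2 = 337561 ≡ 121 (mod 703)
702 = 512 + 128 + 32 + 16 + 8 + 4 + 2 in binary powers of 2.
So 11^702 ≡ 121 · 121 · 121 · 581 · 121 · 581 · 121 ≡ 1 (mod 703).
Since the result is 1, base 11 gives no evidence that 703 is composite.

1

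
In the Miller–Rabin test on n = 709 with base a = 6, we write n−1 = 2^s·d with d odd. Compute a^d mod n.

709 − 1 = 708 = 2^2 · 177, so d = 177.
6^1 ≡ 6 (mod 709)
6^2 ≡ 6^2 = 36 ≡ 36 (mod 709)
6^4 ≡ 36^2 = 1296 ≡ 587 (mod 709)
6^8 ≡ 587^2 = 344569 ≡ 704 (mod 709)
6^16 ≡ 704^2 = 495616 ≡ 25 (mod 709)
6^32 ≡ 25^2 = 625 ≡ 625 (mod 709)
6^64 ≡ 625^2 = 390625 ≡ 675 (mod 709)
6^128 ≡ 675^2 = 455625 ≡ 447 (mod 709)
177 = 128 + 32 + 16 + 1 in binary powers of 2.
So 6^177 ≡ 447 · 625 · 25 · 6 ≡ 96 (mod 709).
Squaring chain: 96 → 708; reaches −1, so base 6 does not prove 709 composite.

96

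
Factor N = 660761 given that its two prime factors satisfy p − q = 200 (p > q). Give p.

919

Since p = q + 200, we have 660761 = q(q + 200), so q² + 200q − 660761 = 0.
Discriminant: 200² + 4·660761 = 40000 + 2643044 = 2683044; √2683044 = 1638.
q = (−200 + 1638)/2 = 719, and p = q + 200 = 919.
Check: 719 · 919 = 660761.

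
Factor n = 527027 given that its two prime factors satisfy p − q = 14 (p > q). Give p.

733

Since p = q + 14, we have 527027 = q(q + 14), so q² + 14q − 527027 = 0.
Discriminant: 14² + 4·527027 = 196 + 2108108 = 2108304; √2108304 = 1452.
q = (−14 + 1452)/2 = 719, and p = q + 14 = 733.
Check: 719 · 733 = 527027.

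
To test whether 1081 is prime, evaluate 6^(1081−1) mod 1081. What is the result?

243

6^1 ≡ 6 (mod 1081)
6^2 ≡ 6^2 = 36 ≡ 36 (mod 1081)
6^4 ≡ 36^2 = 1296 ≡ 215 (mod 1081)
6^8 ≡ 215^2 = 46225 ≡ 823 (mod 1081)
6^16 ≡ 823^2 = 677329 ≡ 623 (mod 1081)
6^32 ≡ 623^2 = 388129 ≡ 50 (mod 1081)
6^64 ≡ 50^2 = 2500 ≡ 338 (mod 1081)
6^128 ≡ 338^2 = 114244 ≡ 739 (mod 1081)
6^256 ≡ 739^2 = 546121 ≡ 216 (mod 1081)
6^512 ≡ 216^2 = 46656 ≡ 173 (mod 1081)
6^1024 ≡ 173^2 = 29929 ≡ 742 (mod 1081)
1080 = 1024 + 32 + 16 + 8 in binary powers of 2.
So 6^1080 ≡ 742 · 50 · 623 · 823 ≡ 243 (mod 1081).
Since 243 ≠ 1, base 6 is a Fermat witness: 1081 is composite.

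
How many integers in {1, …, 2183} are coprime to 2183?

Factor: 2183 = 37 · 59.
φ(2183) = (37−1) · (59−1) = 36 · 58 = 2088.

2088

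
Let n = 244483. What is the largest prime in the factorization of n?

89

244483 = 41 · 5963
5963 = 67 · 89
89 is prime.
So 244483 = 41 · 67 · 89; the largest prime factor is 89.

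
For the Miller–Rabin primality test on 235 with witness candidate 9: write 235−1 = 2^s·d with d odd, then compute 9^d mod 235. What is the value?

34

235 − 1 = 234 = 2^1 · 117, so d = 117.
9^1 ≡ 9 (mod 235)
9^2 ≡ 9^2 = 81 ≡ 81 (mod 235)
9^4 ≡ 81^2 = 6561 ≡ 216 (mod 235)
9^8 ≡ 216^2 = 46656 ≡ 126 (mod 235)
9^16 ≡ 126^2 = 15876 ≡ 131 (mod 235)
9^32 ≡ 131^2 = 17161 ≡ 6 (mod 235)
9^64 ≡ 6^2 = 36 ≡ 36 (mod 235)
117 = 64 + 32 + 16 + 4 + 1 in binary powers of 2.
So 9^117 ≡ 36 · 6 · 131 · 216 · 9 ≡ 34 (mod 235).
Squaring chain: 34; never reaches −1, so base 9 is a Miller–Rabin witness that 235 is composite.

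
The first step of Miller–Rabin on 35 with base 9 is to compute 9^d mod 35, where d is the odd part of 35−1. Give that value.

35 − 1 = 34 = 2^1 · 17, so d = 17.
9^1 ≡ 9 (mod 35)
9^2 ≡ 9^2 = 81 ≡ 11 (mod 35)
9^4 ≡ 11^2 = 121 ≡ 16 (mod 35)
9^8 ≡ 16^2 = 256 ≡ 11 (mod 35)
9^16 ≡ 11^2 = 121 ≡ 16 (mod 35)
17 = 16 + 1 in binary powers of 2.
So 9^17 ≡ 16 · 9 ≡ 4 (mod 35).
Squaring chain: 4; never reaches −1, so base 9 is a Miller–Rabin witness that 35 is composite.

4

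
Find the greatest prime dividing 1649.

1649 = 17 · 97
97 is prime.
So 1649 = 17 · 97; the largest prime factor is 97.

97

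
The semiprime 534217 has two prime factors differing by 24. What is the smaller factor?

719

Since p = q + 24, we have 534217 = q(q + 24), so q² + 24q − 534217 = 0.
Discriminant: 24² + 4·534217 = 576 + 2136868 = 2137444; √2137444 = 1462.
q = (−24 + 1462)/2 = 719, and p = q + 24 = 743.
Check: 719 · 743 = 534217.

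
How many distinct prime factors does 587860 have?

587860 = 2^2 · 146965
146965 = 5 · 29393
29393 = 7 · 4199
4199 = 13 · 323
323 = 17 · 19
587860 = 2^2 · 5 · 7 · 13 · 17 · 19, which has 6 distinct prime factors.

6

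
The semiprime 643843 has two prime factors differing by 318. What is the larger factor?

977

Since p = q + 318, we have 643843 = q(q + 318), so q² + 318q − 643843 = 0.
Discriminant: 318² + 4·643843 = 101124 + 2575372 = 2676496; √2676496 = 1636.
q = (−318 + 1636)/2 = 659, and p = q + 318 = 977.
Check: 659 · 977 = 643843.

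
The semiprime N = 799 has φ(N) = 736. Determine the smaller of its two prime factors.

17

φ(n) = (p−1)(q−1) = n − (p+q) + 1, so p + q = 799 − 736 + 1 = 64.
p and q are the roots of t² − 64t + 799 = 0.
Discriminant: 64² − 4·799 = 4096 − 3196 = 900; √900 = 30.
q = (64 − 30)/2 = 17, p = (64 + 30)/2 = 47.
Check: 17 · 47 = 799.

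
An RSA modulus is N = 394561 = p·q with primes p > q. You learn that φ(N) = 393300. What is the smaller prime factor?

571

φ(n) = (p−1)(q−1) = n − (p+q) + 1, so p + q = 394561 − 393300 + 1 = 1262.
p and q are the roots of t² − 1262t + 394561 = 0.
Discriminant: 1262² − 4·394561 = 1592644 − 1578244 = 14400; √14400 = 120.
q = (1262 − 120)/2 = 571, p = (1262 + 120)/2 = 691.
Check: 571 · 691 = 394561.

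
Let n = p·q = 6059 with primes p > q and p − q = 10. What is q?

Since p = q + 10, we have 6059 = q(q + 10), so q² + 10q − 6059 = 0.
Discriminant: 10² + 4·6059 = 100 + 24236 = 24336; √24336 = 156.
q = (−10 + 156)/2 = 73, and p = q + 10 = 83.
Check: 73 · 83 = 6059.

73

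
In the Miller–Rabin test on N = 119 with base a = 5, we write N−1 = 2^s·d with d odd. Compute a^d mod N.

45

119 − 1 = 118 = 2^1 · 59, so d = 59.
5^1 ≡ 5 (mod 119)
5^2 ≡ 5^2 = 25 ≡ 25 (mod 119)
5^4 ≡ 25^2 = 625 ≡ 30 (mod 119)
5^8 ≡ 30^2 = 900 ≡ 67 (mod 119)
5^16 ≡ 67^2 = 4489 ≡ 86 (mod 119)
5^32 ≡ 86^2 = 7396 ≡ 18 (mod 119)
59 = 32 + 16 + 8 + 2 + 1 in binary powers of 2.
So 5^59 ≡ 18 · 86 · 67 · 25 · 5 ≡ 45 (mod 119).
Squaring chain: 45; never reaches −1, so base 5 is a Miller–Rabin witness that 119 is composite.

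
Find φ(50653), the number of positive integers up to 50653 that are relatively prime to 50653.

49284

Factor: 50653 = 37^3.
φ(50653) = 37^2·(37−1) = 49284.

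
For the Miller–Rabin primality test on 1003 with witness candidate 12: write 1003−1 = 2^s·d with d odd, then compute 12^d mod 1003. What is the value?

139

1003 − 1 = 1002 = 2^1 · 501, so d = 501.
12^1 ≡ 12 (mod 1003)
12^2 ≡ 12^2 = 144 ≡ 144 (mod 1003)
12^4 ≡ 144^2 = 20736 ≡ 676 (mod 1003)
12^8 ≡ 676^2 = 456976 ≡ 611 (mod 1003)
12^16 ≡ 611^2 = 373321 ≡ 205 (mod 1003)
12^32 ≡ 205^2 = 42025 ≡ 902 (mod 1003)
12^64 ≡ 902^2 = 813604 ≡ 171 (mod 1003)
12^128 ≡ 171^2 = 29241 ≡ 154 (mod 1003)
12^256 ≡ 154^2 = 23716 ≡ 647 (mod 1003)
501 = 256 + 128 + 64 + 32 + 16 + 4 + 1 in binary powers of 2.
So 12^501 ≡ 647 · 154 · 171 · 902 · 205 · 676 · 12 ≡ 139 (mod 1003).
Squaring chain: 139; never reaches −1, so base 12 is a Miller–Rabin witness that 1003 is composite.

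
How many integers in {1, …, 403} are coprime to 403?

360

Factor: 403 = 13 · 31.
φ(403) = (13−1) · (31−1) = 12 · 30 = 360.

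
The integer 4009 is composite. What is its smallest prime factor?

19

4009 is odd.
Digit sum 13, not divisible by 3.
Ends in 9: not divisible by 5.
7: 4009 = 7·572 + 5
11: 4009 = 11·364 + 5
13: 4009 = 13·308 + 5
17: 4009 = 17·235 + 14
19: 4009 = 19·211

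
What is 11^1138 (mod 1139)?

11^1 ≡ 11 (mod 1139)
11^2 ≡ 11^2 = 121 ≡ 121 (mod 1139)
11^4 ≡ 121^2 = 14641 ≡ 973 (mod 1139)
11^8 ≡ 973^2 = 946729 ≡ 220 (mod 1139)
11^16 ≡ 220^2 = 48400 ≡ 562 (mod 1139)
11^32 ≡ 562^2 = 315844 ≡ 341 (mod 1139)
11^64 ≡ 341^2 = 116281 ≡ 103 (mod 1139)
11^128 ≡ 103^2 = 10609 ≡ 358 (mod 1139)
11^256 ≡ 358^2 = 128164 ≡ 596 (mod 1139)
11^512 ≡ 596^2 = 355216 ≡ 987 (mod 1139)
11^1024 ≡ 987^2 = 974169 ≡ 324 (mod 1139)
1138 = 1024 + 64 + 32 + 16 + 2 in binary powers of 2.
So 11^1138 ≡ 324 · 103 · 341 · 562 · 121 ≡ 495 (mod 1139).
Since 495 ≠ 1, base 11 is a Fermat witness: 1139 is composite.

495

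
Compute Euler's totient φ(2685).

1424

Factor: 2685 = 3 · 5 · 179.
φ(2685) = (3−1) · (5−1) · (179−1) = 2 · 4 · 178 = 1424.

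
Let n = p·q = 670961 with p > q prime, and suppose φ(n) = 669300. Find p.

φ(n) = (p−1)(q−1) = n − (p+q) + 1, so p + q = 670961 − 669300 + 1 = 1662.
p and q are the roots of t² − 1662t + 670961 = 0.
Discriminant: 1662² − 4·670961 = 2762244 − 2683844 = 78400; √78400 = 280.
q = (1662 − 280)/2 = 691, p = (1662 + 280)/2 = 971.
Check: 691 · 971 = 670961.

971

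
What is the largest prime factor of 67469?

67469 = 19 · 3551
3551 = 53 · 67
67 is prime.
So 67469 = 19 · 53 · 67; the largest prime factor is 67.

67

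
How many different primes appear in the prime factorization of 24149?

24149 = 19 · 1271
1271 = 31 · 41
24149 = 19 · 31 · 41, which has 3 distinct prime factors.

3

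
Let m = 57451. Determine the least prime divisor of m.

73

57451 is odd.
Digit sum 22, not divisible by 3.
Ends in 1: not divisible by 5.
7: 57451 = 7·8207 + 2
11: 57451 = 11·5222 + 9
13: 57451 = 13·4419 + 4
17: 57451 = 17·3379 + 8
19: 57451 = 19·3023 + 14
23: 57451 = 23·2497 + 20
29: 57451 = 29·1981 + 2
31: 57451 = 31·1853 + 8
37: 57451 = 37·1552 + 27
41: 57451 = 41·1401 + 10
43: 57451 = 43·1336 + 3
47: 57451 = 47·1222 + 17
53: 57451 = 53·1083 + 52
59: 57451 = 59·973 + 44
61: 57451 = 61·941 + 50
67: 57451 = 67·857 + 32
71: 57451 = 71·809 + 12
73: 57451 = 73·787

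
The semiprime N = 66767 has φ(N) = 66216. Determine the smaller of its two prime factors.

179

φ(n) = (p−1)(q−1) = n − (p+q) + 1, so p + q = 66767 − 66216 + 1 = 552.
p and q are the roots of t² − 552t + 66767 = 0.
Discriminant: 552² − 4·66767 = 304704 − 267068 = 37636; √37636 = 194.
q = (552 − 194)/2 = 179, p = (552 + 194)/2 = 373.
Check: 179 · 373 = 66767.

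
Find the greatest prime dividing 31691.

31691 = 11 · 2881
2881 = 43 · 67
67 is prime.
So 31691 = 11 · 43 · 67; the largest prime factor is 67.

67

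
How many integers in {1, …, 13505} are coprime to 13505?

Factor: 13505 = 5 · 37 · 73.
φ(13505) = (5−1) · (37−1) · (73−1) = 4 · 36 · 72 = 10368.

10368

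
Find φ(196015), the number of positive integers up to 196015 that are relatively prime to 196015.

155232

Factor: 196015 = 5 · 197 · 199.
φ(196015) = (5−1) · (197−1) · (199−1) = 4 · 196 · 198 = 155232.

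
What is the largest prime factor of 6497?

89

6497 = 73 · 89
89 is prime.
So 6497 = 73 · 89; the largest prime factor is 89.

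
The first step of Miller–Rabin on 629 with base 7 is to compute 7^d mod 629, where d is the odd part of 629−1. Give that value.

629 − 1 = 628 = 2^2 · 157, so d = 157.
7^1 ≡ 7 (mod 629)
7^2 ≡ 7^2 = 49 ≡ 49 (mod 629)
7^4 ≡ 49^2 = 2401 ≡ 514 (mod 629)
7^8 ≡ 514^2 = 264196 ≡ 16 (mod 629)
7^16 ≡ 16^2 = 256 ≡ 256 (mod 629)
7^32 ≡ 256^2 = 65536 ≡ 120 (mod 629)
7^64 ≡ 120^2 = 14400 ≡ 562 (mod 629)
7^128 ≡ 562^2 = 315844 ≡ 86 (mod 629)
157 = 128 + 16 + 8 + 4 + 1 in binary powers of 2.
So 7^157 ≡ 86 · 256 · 16 · 514 · 7 ≡ 329 (mod 629).
Squaring chain: 329 → 53; never reaches −1, so base 7 is a Miller–Rabin witness that 629 is composite.

329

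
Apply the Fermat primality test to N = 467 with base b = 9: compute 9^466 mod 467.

9^1 ≡ 9 (mod 467)
9^2 ≡ 9^2 = 81 ≡ 81 (mod 467)
9^4 ≡ 81^2 = 6561 ≡ 23 (mod 467)
9^8 ≡ 23^2 = 529 ≡ 62 (mod 467)
9^16 ≡ 62^2 = 3844 ≡ 108 (mod 467)
9^32 ≡ 108^2 = 11664 ≡ 456 (mod 467)
9^64 ≡ 456^2 = 207936 ≡ 121 (mod 467)
9^128 ≡ 121^2 = 14641 ≡ 164 (mod 467)
9^256 ≡ 164^2 = 26896 ≡ 277 (mod 467)
466 = 256 + 128 + 64 + 16 + 2 in binary powers of 2.
So 9^466 ≡ 277 · 164 · 121 · 108 · 81 ≡ 1 (mod 467).
Since the result is 1, base 9 gives no evidence that 467 is composite.

1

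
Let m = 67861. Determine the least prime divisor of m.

67861 is odd.
Digit sum 28, not divisible by 3.
Ends in 1: not divisible by 5.
7: 67861 = 7·9694 + 3
11: 67861 = 11·6169 + 2
13: 67861 = 13·5220 + 1
17: 67861 = 17·3991 + 14
19: 67861 = 19·3571 + 12
23: 67861 = 23·2950 + 11
29: 67861 = 29·2340 + 1
31: 67861 = 31·2189 + 2
37: 67861 = 37·1834 + 3
41: 67861 = 41·1655 + 6
43: 67861 = 43·1578 + 7
47: 67861 = 47·1443 + 40
53: 67861 = 53·1280 + 21
59: 67861 = 59·1150 + 11
61: 67861 = 61·1112 + 29
67: 67861 = 67·1012 + 57
71: 67861 = 71·955 + 56
73: 67861 = 73·929 + 44
79: 67861 = 79·859

79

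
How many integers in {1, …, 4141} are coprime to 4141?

Factor: 4141 = 41 · 101.
φ(4141) = (41−1) · (101−1) = 40 · 100 = 4000.

4000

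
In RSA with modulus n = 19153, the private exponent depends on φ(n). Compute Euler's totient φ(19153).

18868

Factor: 19153 = 107 · 179.
φ(19153) = (107−1) · (179−1) = 106 · 178 = 18868.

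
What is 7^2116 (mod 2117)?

7^1 ≡ 7 (mod 2117)
7^2 ≡ 7^2 = 49 ≡ 49 (mod 2117)
7^4 ≡ 49^2 = 2401 ≡ 284 (mod 2117)
7^8 ≡ 284^2 = 80656 ≡ 210 (mod 2117)
7^16 ≡ 210^2 = 44100 ≡ 1760 (mod 2117)
7^32 ≡ 1760^2 = 3097600 ≡ 429 (mod 2117)
7^64 ≡ 429^2 = 184041 ≡ 1979 (mod 2117)
7^128 ≡ 1979^2 = 3916441 ≡ 2108 (mod 2117)
7^256 ≡ 2108^2 = 4443664 ≡ 81 (mod 2117)
7^512 ≡ 81^2 = 6561 ≡ 210 (mod 2117)
7^1024 ≡ 210^2 = 44100 ≡ 1760 (mod 2117)
7^2048 ≡ 1760^2 = 3097600 ≡ 429 (mod 2117)
2116 = 2048 + 64 + 4 in binary powers of 2.
So 7^2116 ≡ 429 · 1979 · 284 ≡ 1963 (mod 2117).
Since 1963 ≠ 1, base 7 is a Fermat witness: 2117 is composite.

1963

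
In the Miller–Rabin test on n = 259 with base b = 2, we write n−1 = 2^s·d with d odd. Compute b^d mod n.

259 − 1 = 258 = 2^1 · 129, so d = 129.
2^1 ≡ 2 (mod 259)
2^2 ≡ 2^2 = 4 ≡ 4 (mod 259)
2^4 ≡ 4^2 = 16 ≡ 16 (mod 259)
2^8 ≡ 16^2 = 256 ≡ 256 (mod 259)
2^16 ≡ 256^2 = 65536 ≡ 9 (mod 259)
2^32 ≡ 9^2 = 81 ≡ 81 (mod 259)
2^64 ≡ 81^2 = 6561 ≡ 86 (mod 259)
2^128 ≡ 86^2 = 7396 ≡ 144 (mod 259)
129 = 128 + 1 in binary powers of 2.
So 2^129 ≡ 144 · 2 ≡ 29 (mod 259).
Squaring chain: 29; never reaches −1, so base 2 is a Miller–Rabin witness that 259 is composite.

29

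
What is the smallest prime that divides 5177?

5177 is odd.
Digit sum 20, not divisible by 3.
Ends in 7: not divisible by 5.
7: 5177 = 7·739 + 4
11: 5177 = 11·470 + 7
13: 5177 = 13·398 + 3
17: 5177 = 17·304 + 9
19: 5177 = 19·272 + 9
23: 5177 = 23·225 + 2
29: 5177 = 29·178 + 15
31: 5177 = 31·167

31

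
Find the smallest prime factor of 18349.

59

18349 is odd.
Digit sum 25, not divisible by 3.
Ends in 9: not divisible by 5.
7: 18349 = 7·2621 + 2
11: 18349 = 11·1668 + 1
13: 18349 = 13·1411 + 6
17: 18349 = 17·1079 + 6
19: 18349 = 19·965 + 14
23: 18349 = 23·797 + 18
29: 18349 = 29·632 + 21
31: 18349 = 31·591 + 28
37: 18349 = 37·495 + 34
41: 18349 = 41·447 + 22
43: 18349 = 43·426 + 31
47: 18349 = 47·390 + 19
53: 18349 = 53·346 + 11
59: 18349 = 59·311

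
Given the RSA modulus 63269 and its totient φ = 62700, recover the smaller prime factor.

151

φ(n) = (p−1)(q−1) = n − (p+q) + 1, so p + q = 63269 − 62700 + 1 = 570.
p and q are the roots of t² − 570t + 63269 = 0.
Discriminant: 570² − 4·63269 = 324900 − 253076 = 71824; √71824 = 268.
q = (570 − 268)/2 = 151, p = (570 + 268)/2 = 419.
Check: 151 · 419 = 63269.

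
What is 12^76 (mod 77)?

12^1 ≡ 12 (mod 77)
12^2 ≡ 12^2 = 144 ≡ 67 (mod 77)
12^4 ≡ 67^2 = 4489 ≡ 23 (mod 77)
12^8 ≡ 23^2 = 529 ≡ 67 (mod 77)
12^16 ≡ 67^2 = 4489 ≡ 23 (mod 77)
12^32 ≡ 23^2 = 529 ≡ 67 (mod 77)
12^64 ≡ 67^2 = 4489 ≡ 23 (mod 77)
76 = 64 + 8 + 4 in binary powers of 2.
So 12^76 ≡ 23 · 67 · 23 ≡ 23 (mod 77).
Since 23 ≠ 1, base 12 is a Fermat witness: 77 is composite.

23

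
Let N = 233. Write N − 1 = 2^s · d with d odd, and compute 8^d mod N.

233 − 1 = 232 = 2^3 · 29, so d = 29.
8^1 ≡ 8 (mod 233)
8^2 ≡ 8^2 = 64 ≡ 64 (mod 233)
8^4 ≡ 64^2 = 4096 ≡ 135 (mod 233)
8^8 ≡ 135^2 = 18225 ≡ 51 (mod 233)
8^16 ≡ 51^2 = 2601 ≡ 38 (mod 233)
29 = 16 + 8 + 4 + 1 in binary powers of 2.
So 8^29 ≡ 38 · 51 · 135 · 8 ≡ 1 (mod 233).
Since 8^d ≡ 1 (mod 233), base 8 does not prove 233 composite.

1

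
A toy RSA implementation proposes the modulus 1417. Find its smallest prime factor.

13

1417 is odd.
Digit sum 13, not divisible by 3.
Ends in 7: not divisible by 5.
7: 1417 = 7·202 + 3
11: 1417 = 11·128 + 9
13: 1417 = 13·109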